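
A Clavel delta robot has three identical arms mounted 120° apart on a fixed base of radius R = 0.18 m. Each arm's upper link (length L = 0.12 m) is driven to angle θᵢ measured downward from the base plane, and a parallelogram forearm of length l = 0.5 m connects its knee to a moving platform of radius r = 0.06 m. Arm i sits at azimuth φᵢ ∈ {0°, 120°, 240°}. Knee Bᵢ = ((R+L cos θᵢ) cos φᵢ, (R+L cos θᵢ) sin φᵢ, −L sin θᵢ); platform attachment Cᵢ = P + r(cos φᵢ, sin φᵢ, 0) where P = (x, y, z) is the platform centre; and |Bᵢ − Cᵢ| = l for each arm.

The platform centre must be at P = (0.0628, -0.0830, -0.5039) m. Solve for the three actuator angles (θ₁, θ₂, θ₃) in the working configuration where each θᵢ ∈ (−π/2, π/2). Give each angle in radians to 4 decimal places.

θ₁ = 0.3492, θ₂ = 0.9600, θ₃ = 0.4365

φ1=0.0° → target in arm frame (0.0628, -0.0830)
  A cos θ + B sin θ = C:  0.0572·cos θ + -0.5039·sin θ = -0.1187
  θ1 = atan2(B,A) + arccos(C/0.5071) = 0.3492
arm 2 (φ=120.0°): x'=-0.1033, y'=-0.0129
  A cos θ + B sin θ = C:  0.2233·cos θ + -0.5039·sin θ = -0.2847
  γ=atan2(-0.5039,0.2233)=-1.1537;  ψ=arccos(-0.5166)=2.1137;  θ2=γ+ψ≈0.9600
φ3=240.0° → target in arm frame (0.0405, 0.0959)
  A=0.0795, B=-0.5039, C=(l²−L²−A²−y'²−z²)/(2L)=-0.1410
  γ=atan2(-0.5039,0.0795)=-1.4143;  ψ=arccos(-0.2763)=1.8508;  θ3=γ+ψ≈0.4365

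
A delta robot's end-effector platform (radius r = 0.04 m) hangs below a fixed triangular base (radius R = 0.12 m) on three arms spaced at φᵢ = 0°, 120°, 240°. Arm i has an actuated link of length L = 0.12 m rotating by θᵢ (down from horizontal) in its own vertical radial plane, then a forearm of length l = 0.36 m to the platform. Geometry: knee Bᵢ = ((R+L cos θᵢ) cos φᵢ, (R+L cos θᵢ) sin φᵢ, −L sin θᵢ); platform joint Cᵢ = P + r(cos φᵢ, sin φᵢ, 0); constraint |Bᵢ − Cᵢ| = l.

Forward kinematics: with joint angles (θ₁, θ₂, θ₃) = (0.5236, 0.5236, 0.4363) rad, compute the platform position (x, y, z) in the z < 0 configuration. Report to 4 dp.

(-0.0067, -0.0117, -0.3651)

φ1=0.0°: virtual centre (0.1839, 0.0000, -0.0600), radius l
O2 = (0.1839·cos120.0°, 0.1839·sin120.0°, -0.0600) = (-0.0920, 0.1593, -0.0600)
arm 3 at φ=240.0°: (R−r)+L cos θ3 = 0.1888;  O3 = (-0.0944, -0.1635, -0.0507)
|O₂|²−|O₁|² = 0.0000;  |O₃|²−|O₁|² = 0.0008
linear system: -0.5518x+0.3186y = 0.0000−0.0000z; -0.5566x+-0.3269y = 0.0008−0.0186z
Cramer: x(z) = -0.0007+0.0165z;  y(z) = -0.0012+0.0287z
quadratic in z: (1.0011)z²+(0.1138)z+(-0.0919)=0, √Δ=0.6173 → z ∈ {-0.3651, 0.2514}; z = -0.3651 (taking z<0)
x = -0.0067, y = -0.0117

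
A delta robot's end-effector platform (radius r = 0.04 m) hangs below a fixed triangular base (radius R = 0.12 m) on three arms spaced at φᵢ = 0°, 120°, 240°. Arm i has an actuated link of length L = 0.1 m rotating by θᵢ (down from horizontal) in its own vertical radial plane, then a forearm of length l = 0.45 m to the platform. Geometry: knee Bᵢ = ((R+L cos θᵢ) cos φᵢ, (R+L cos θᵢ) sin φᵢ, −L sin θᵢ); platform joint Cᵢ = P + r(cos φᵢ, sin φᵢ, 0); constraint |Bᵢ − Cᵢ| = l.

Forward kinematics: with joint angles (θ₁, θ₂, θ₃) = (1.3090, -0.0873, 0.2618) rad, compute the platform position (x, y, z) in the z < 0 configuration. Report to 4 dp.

(-0.2142, 0.0457, -0.4095)

S1 = (0.1059·cos0.0°, 0.1059·sin0.0°, -0.0966) = (0.1059, 0.0000, -0.0966)
φ2=120.0°: virtual centre (-0.0898, 0.1556, 0.0087), radius l
arm 3 at φ=240.0°: ρ3 = 0.1766;  S3 = (-0.0883, -0.1529, -0.0259)
subtract pairs → two planes through P
[-0.3914 0.3111 0.2106]·P = 0.0118;  [-0.3884 -0.3059 0.1414]·P = 0.0113
det = 0.2405;  x = -0.0296+0.4508z,  y = 0.0006+-0.1100z
sphere 1 gives Az²+Bz+C=0 with A=1.2153, B=0.0709, C=-0.1748;  B²−4AC=0.8548;  roots -0.4095, 0.3512;  negative root z = -0.4095
x = -0.2142, y = 0.0457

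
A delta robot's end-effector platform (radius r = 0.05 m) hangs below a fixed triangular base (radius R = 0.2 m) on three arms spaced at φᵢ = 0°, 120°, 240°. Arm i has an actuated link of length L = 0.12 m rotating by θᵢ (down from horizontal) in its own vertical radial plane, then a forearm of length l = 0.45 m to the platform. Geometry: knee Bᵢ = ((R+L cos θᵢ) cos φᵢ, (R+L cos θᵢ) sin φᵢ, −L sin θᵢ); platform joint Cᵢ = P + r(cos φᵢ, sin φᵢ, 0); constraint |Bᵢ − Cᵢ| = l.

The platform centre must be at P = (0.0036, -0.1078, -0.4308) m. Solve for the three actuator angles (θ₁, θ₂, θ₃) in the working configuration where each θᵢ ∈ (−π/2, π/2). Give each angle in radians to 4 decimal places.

rotate P by −φ1: (0.0036, -0.1078, -0.4308)
  e−x'=0.1464;  (l²−L²−(e−x')²−y'²−z²)/2L = -0.1273
  θ1 = atan2(B,A) + arccos(C/0.4550) = 0.6111
arm 2 (φ=120.0°): x'=-0.0952, y'=0.0508
  A=0.2452, B=-0.4308, C=(l²−L²−A²−y'²−z²)/(2L)=-0.2507
  θ2 = atan2(B,A) + arccos(C/0.4957) = 1.0477
rotate P by −φ3: (0.0916, 0.0570, -0.4308)
  A cos θ + B sin θ = C:  0.0584·cos θ + -0.4308·sin θ = -0.0173
  γ=atan2(-0.4308,0.0584)=-1.4360;  ψ=arccos(-0.0398)=1.6106;  θ3=γ+ψ≈0.1747

θ₁ = 0.6111, θ₂ = 1.0477, θ₃ = 0.1747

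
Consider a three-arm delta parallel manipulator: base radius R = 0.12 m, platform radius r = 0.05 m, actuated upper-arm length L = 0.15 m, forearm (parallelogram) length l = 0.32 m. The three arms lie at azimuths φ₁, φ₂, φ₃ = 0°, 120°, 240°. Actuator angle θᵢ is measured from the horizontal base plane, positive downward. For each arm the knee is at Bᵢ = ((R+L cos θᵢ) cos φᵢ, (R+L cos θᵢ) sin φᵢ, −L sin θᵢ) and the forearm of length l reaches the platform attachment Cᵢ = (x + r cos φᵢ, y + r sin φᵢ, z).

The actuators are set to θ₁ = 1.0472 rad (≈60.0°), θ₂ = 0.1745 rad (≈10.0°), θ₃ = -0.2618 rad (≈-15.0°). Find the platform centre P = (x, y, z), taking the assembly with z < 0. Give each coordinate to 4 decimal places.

(-0.1511, -0.0422, -0.2437)

O1 = (0.1450·cos0.0°, 0.1450·sin0.0°, -0.1299) = (0.1450, 0.0000, -0.1299)
φ2=120.0°: virtual centre (-0.1089, 0.1886, -0.0260), radius l
arm 3 at φ=240.0°: ρ3 = 0.2149;  O3 = (-0.1074, -0.1861, 0.0388)
subtract pairs → two planes through P
plane₁₂: -0.5077x+0.3771y+0.2077z = 0.0102
det = 0.3794;  x = -0.0197+0.5392z,  y = 0.0005+0.1752z
sphere 1 gives Az²+Bz+C=0 with A=1.3215, B=0.0823, C=-0.0584;  B²−4AC=0.3154;  roots -0.2437, 0.1814;  negative root z = -0.2437
x = -0.1511, y = -0.0422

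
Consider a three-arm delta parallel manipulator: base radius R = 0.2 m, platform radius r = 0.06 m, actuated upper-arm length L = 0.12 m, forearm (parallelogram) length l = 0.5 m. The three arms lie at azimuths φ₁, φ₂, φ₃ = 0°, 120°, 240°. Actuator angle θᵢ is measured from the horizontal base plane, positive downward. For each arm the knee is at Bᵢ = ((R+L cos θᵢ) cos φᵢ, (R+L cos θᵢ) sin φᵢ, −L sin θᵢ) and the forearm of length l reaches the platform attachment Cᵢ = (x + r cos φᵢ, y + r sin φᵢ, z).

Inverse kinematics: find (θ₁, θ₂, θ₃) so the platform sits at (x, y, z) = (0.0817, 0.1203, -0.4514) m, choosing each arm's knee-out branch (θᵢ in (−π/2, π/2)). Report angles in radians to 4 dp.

θ₁ = 0.0002, θ₂ = 0.0878, θ₃ = 0.9600

arm 1 (φ=0.0°): x'=0.0817, y'=0.1203
  A=0.0583, B=-0.4514, C=(l²−L²−A²−y'²−z²)/(2L)=0.0582
  θ1 = atan2(B,A) + arccos(C/0.4551) = 0.0002
arm 2 (φ=120.0°): x'=0.0633, y'=-0.1309
  A=0.0767, B=-0.4514, C=(l²−L²−A²−y'²−z²)/(2L)=0.0368
  γ=atan2(-0.4514,0.0767)=-1.4026;  ψ=arccos(0.0803)=1.4904;  θ2=γ+ψ≈0.0878
rotate P by −φ3: (-0.1450, 0.0106, -0.4514)
  A=0.2850, B=-0.4514, C=(l²−L²−A²−y'²−z²)/(2L)=-0.2063
  θ3 = atan2(B,A) + arccos(C/0.5339) = 0.9600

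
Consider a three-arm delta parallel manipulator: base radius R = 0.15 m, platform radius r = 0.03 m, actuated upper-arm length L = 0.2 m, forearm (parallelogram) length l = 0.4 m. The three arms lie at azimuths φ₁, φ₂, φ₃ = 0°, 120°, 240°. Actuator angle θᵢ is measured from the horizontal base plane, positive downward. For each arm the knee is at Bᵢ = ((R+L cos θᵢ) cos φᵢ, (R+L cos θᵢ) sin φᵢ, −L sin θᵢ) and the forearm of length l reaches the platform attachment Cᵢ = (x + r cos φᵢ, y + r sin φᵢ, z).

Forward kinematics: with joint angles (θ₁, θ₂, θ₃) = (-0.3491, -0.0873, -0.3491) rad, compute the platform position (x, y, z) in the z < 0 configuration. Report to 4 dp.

φ1=0.0°: virtual centre (0.3079, 0.0000, 0.0684), radius l
φ2=120.0°: virtual centre (-0.1596, 0.2765, 0.0174), radius l
φ3=240.0°: virtual centre (-0.1540, -0.2667, 0.0684), radius l
subtract pairs → two planes through P
[-0.9351 0.5529 -0.1019]·P = 0.0027;  [-0.9238 -0.5334 0.0000]·P = 0.0000
det = 1.0096;  x = -0.0014+-0.0539z,  y = 0.0025+0.0933z
sphere 1 gives Az²+Bz+C=0 with A=1.0116, B=-0.1030, C=-0.0596;  B²−4AC=0.2518;  roots -0.1971, 0.2989;  negative root z = -0.1971
x = 0.0092, y = -0.0159

(0.0092, -0.0159, -0.1971)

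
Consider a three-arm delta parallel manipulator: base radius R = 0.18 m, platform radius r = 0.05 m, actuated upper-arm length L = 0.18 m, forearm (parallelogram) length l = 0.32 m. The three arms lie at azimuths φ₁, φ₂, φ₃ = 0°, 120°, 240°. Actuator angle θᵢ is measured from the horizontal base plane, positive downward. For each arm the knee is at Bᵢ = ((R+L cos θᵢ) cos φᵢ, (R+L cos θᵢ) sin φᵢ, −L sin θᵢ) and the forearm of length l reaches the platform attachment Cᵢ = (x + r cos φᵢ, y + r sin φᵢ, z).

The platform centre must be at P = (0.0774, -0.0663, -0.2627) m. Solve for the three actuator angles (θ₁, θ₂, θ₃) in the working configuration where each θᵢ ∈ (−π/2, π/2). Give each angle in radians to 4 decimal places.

φ1=0.0° → target in arm frame (0.0774, -0.0663)
  A=0.0526, B=-0.2627, C=(l²−L²−A²−y'²−z²)/(2L)=-0.0171
  √(A²+B²)=0.2679;  θ1 = -1.3732+1.6349 ≈ 0.2617
φ2=120.0° → target in arm frame (-0.0961, -0.0339)
  e−x'=0.2261;  (l²−L²−(e−x')²−y'²−z²)/2L = -0.1425
  √(A²+B²)=0.3466;  θ2 = -0.8601+1.9944 ≈ 1.1343
arm 3 (φ=240.0°): x'=0.0187, y'=0.1002
  A cos θ + B sin θ = C:  0.1113·cos θ + -0.2627·sin θ = -0.0595
  γ=atan2(-0.2627,0.1113)=-1.1701;  ψ=arccos(-0.2087)=1.7810;  θ3=γ+ψ≈0.6109

θ₁ = 0.2617, θ₂ = 1.1343, θ₃ = 0.6109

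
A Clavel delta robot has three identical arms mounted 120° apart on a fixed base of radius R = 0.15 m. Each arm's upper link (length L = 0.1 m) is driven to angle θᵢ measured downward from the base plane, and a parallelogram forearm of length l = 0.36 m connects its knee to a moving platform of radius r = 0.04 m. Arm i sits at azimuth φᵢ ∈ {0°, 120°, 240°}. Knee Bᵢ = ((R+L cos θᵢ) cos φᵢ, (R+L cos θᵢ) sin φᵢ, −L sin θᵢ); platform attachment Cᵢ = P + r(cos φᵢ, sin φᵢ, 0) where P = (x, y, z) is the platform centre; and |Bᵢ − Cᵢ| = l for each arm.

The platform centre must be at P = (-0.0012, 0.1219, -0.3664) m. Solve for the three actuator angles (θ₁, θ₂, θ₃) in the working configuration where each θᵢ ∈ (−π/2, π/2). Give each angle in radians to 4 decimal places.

θ₁ = 0.8732, θ₂ = 0.2622, θ₃ = 1.3963

rotate P by −φ1: (-0.0012, 0.1219, -0.3664)
  e−x'=0.1112;  (l²−L²−(e−x')²−y'²−z²)/2L = -0.2094
  θ1 = atan2(B,A) + arccos(C/0.3829) = 0.8732
rotate P by −φ2: (0.1062, -0.0599, -0.3664)
  A=0.0038, B=-0.3664, C=(l²−L²−A²−y'²−z²)/(2L)=-0.0913
  γ=atan2(-0.3664,0.0038)=-1.5603;  ψ=arccos(-0.2491)=1.8225;  θ2=γ+ψ≈0.2622
rotate P by −φ3: (-0.1050, -0.0620, -0.3664)
  A cos θ + B sin θ = C:  0.2150·cos θ + -0.3664·sin θ = -0.3235
  γ=atan2(-0.3664,0.2150)=-1.0402;  ψ=arccos(-0.7616)=2.4365;  θ3=γ+ψ≈1.3963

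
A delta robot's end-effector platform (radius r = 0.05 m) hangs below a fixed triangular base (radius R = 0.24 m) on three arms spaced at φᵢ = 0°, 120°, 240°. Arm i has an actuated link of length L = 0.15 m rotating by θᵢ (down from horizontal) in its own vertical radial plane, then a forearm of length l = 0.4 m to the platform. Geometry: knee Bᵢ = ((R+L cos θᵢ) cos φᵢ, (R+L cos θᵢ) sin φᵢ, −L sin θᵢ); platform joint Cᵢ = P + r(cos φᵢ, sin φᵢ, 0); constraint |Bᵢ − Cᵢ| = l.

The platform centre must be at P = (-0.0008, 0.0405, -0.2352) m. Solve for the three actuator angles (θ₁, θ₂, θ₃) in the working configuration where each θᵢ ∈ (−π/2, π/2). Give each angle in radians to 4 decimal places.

rotate P by −φ1: (-0.0008, 0.0405, -0.2352)
  A=0.1908, B=-0.2352, C=(l²−L²−A²−y'²−z²)/(2L)=0.1471
  θ1 = atan2(B,A) + arccos(C/0.3029) = 0.1743
rotate P by −φ2: (0.0355, -0.0196, -0.2352)
  e−x'=0.1545;  (l²−L²−(e−x')²−y'²−z²)/2L = 0.1931
  √(A²+B²)=0.2814;  θ2 = -0.9895+0.8148 ≈ -0.1748
φ3=240.0° → target in arm frame (-0.0347, -0.0209)
  A cos θ + B sin θ = C:  0.2247·cos θ + -0.2352·sin θ = 0.1042
  θ3 = atan2(B,A) + arccos(C/0.3253) = 0.4364

θ₁ = 0.1743, θ₂ = -0.1748, θ₃ = 0.4364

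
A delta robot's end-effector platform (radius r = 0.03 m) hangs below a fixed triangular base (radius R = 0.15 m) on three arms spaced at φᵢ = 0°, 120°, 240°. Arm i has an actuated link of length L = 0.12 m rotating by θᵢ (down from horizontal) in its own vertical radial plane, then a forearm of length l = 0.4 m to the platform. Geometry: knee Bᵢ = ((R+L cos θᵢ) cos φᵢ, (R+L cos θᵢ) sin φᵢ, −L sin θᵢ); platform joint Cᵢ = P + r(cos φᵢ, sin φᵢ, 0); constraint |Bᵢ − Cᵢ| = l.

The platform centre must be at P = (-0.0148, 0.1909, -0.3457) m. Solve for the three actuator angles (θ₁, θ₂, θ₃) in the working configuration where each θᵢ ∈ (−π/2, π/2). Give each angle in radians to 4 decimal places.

arm 1 (φ=0.0°): x'=-0.0148, y'=0.1909
  A cos θ + B sin θ = C:  0.1348·cos θ + -0.3457·sin θ = -0.1188
  γ=atan2(-0.3457,0.1348)=-1.1990;  ψ=arccos(-0.3203)=1.8968;  θ1=γ+ψ≈0.6978
rotate P by −φ2: (0.1727, -0.0826, -0.3457)
  A cos θ + B sin θ = C:  -0.0527·cos θ + -0.3457·sin θ = 0.0687
  θ2 = atan2(B,A) + arccos(C/0.3497) = -0.3490
φ3=240.0° → target in arm frame (-0.1579, -0.1083)
  A cos θ + B sin θ = C:  0.2779·cos θ + -0.3457·sin θ = -0.2620
  √(A²+B²)=0.4436;  θ3 = -0.8937+2.2026 ≈ 1.3089

θ₁ = 0.6978, θ₂ = -0.3490, θ₃ = 1.3089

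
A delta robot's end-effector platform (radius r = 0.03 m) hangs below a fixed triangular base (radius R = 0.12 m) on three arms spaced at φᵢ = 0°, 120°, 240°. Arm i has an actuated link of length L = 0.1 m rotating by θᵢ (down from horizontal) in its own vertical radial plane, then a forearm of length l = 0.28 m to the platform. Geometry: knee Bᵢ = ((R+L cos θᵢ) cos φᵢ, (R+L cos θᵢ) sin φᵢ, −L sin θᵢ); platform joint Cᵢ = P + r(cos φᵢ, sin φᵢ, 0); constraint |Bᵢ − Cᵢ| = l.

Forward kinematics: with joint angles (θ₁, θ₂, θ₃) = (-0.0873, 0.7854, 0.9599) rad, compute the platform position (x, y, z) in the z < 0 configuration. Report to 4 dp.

(0.0933, 0.0175, -0.2536)

arm 1 at φ=0.0°: e+L cos θ1 = 0.1896;  O1 = (0.1896, 0.0000, 0.0087)
O2 = (0.1607·cos120.0°, 0.1607·sin120.0°, -0.0707) = (-0.0804, 0.1392, -0.0707)
φ3=240.0°: virtual centre (-0.0737, -0.1276, -0.0819), radius l
|O₂|²−|O₁|² = -0.0052;  |O₃|²−|O₁|² = -0.0076
linear system: -0.5399x+0.2784y = -0.0052−-0.1589z; -0.5266x+-0.2552y = -0.0076−-0.1813z
det = 0.2844;  x = 0.0121+-0.3200z,  y = 0.0048+-0.0500z
sphere 1 gives Az²+Bz+C=0 with A=1.1049, B=0.0957, C=-0.0468;  B²−4AC=0.2160;  roots -0.2536, 0.1670;  negative root z = -0.2536
x = 0.0933, y = 0.0175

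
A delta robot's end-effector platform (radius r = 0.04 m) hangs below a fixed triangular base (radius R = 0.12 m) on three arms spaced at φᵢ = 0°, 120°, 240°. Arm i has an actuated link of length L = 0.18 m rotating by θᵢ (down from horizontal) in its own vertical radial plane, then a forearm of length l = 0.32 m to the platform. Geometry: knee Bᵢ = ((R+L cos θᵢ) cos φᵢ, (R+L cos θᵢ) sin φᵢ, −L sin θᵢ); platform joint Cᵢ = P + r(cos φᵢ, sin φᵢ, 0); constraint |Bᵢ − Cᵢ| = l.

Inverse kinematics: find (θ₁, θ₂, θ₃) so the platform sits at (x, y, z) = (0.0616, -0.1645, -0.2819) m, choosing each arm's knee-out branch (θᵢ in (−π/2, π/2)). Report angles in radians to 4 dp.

θ₁ = 0.4361, θ₂ = 1.3091, θ₃ = 0.1746

φ1=0.0° → target in arm frame (0.0616, -0.1645)
  A cos θ + B sin θ = C:  0.0184·cos θ + -0.2819·sin θ = -0.1024
  θ1 = atan2(B,A) + arccos(C/0.2825) = 0.4361
rotate P by −φ2: (-0.1733, 0.0289, -0.2819)
  A=0.2533, B=-0.2819, C=(l²−L²−A²−y'²−z²)/(2L)=-0.2068
  θ2 = atan2(B,A) + arccos(C/0.3790) = 1.3091
rotate P by −φ3: (0.1117, 0.1356, -0.2819)
  e−x'=-0.0317;  (l²−L²−(e−x')²−y'²−z²)/2L = -0.0802
  θ3 = atan2(B,A) + arccos(C/0.2837) = 0.1746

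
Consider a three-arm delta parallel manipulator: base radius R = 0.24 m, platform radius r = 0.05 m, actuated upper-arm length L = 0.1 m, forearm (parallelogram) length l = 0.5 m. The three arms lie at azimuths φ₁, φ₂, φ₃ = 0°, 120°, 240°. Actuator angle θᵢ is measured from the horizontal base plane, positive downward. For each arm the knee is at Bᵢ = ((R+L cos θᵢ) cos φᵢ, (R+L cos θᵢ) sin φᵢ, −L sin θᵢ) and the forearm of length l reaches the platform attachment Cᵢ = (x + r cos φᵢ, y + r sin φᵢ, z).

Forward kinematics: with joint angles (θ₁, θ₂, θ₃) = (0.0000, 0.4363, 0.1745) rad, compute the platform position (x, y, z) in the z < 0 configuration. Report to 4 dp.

φ1=0.0°: virtual centre (0.2900, 0.0000, 0.0000), radius l
arm 2 at φ=120.0°: e+L cos θ2 = 0.2806;  O2 = (-0.1403, 0.2430, -0.0423)
φ3=240.0°: virtual centre (-0.1442, -0.2498, -0.0174), radius l
|O₂|²−|O₁|² = -0.0036;  |O₃|²−|O₁|² = -0.0006
plane₁₂: -0.8606x+0.4861y+-0.0845z = -0.0036
det = 0.8522;  x = 0.0024+-0.0694z,  y = -0.0030+0.0511z
quadratic in z: (1.0074)z²+(0.0396)z+(-0.1673)=0, √Δ=0.8220 → z ∈ {-0.4276, 0.3883}; z = -0.4276 (taking z<0)
x = 0.0321, y = -0.0249

(0.0321, -0.0249, -0.4276)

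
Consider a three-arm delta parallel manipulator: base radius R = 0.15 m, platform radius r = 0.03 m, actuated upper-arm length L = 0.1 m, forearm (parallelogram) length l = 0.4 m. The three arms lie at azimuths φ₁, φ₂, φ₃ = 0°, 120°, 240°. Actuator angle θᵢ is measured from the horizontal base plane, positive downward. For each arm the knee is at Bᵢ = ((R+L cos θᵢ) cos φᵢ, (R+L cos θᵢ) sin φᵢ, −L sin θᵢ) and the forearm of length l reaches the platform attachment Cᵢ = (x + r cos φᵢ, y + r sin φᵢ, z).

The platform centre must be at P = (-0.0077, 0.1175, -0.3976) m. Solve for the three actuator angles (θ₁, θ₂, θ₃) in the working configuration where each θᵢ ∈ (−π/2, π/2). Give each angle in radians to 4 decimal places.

θ₁ = 0.7858, θ₂ = 0.1749, θ₃ = 1.2222

rotate P by −φ1: (-0.0077, 0.1175, -0.3976)
  e−x'=0.1277;  (l²−L²−(e−x')²−y'²−z²)/2L = -0.1910
  √(A²+B²)=0.4176;  θ1 = -1.2600+2.0458 ≈ 0.7858
φ2=120.0° → target in arm frame (0.1056, -0.0521)
  e−x'=0.0144;  (l²−L²−(e−x')²−y'²−z²)/2L = -0.0550
  γ=atan2(-0.3976,0.0144)=-1.5346;  ψ=arccos(-0.1383)=1.7095;  θ2=γ+ψ≈0.1749
φ3=240.0° → target in arm frame (-0.0979, -0.0654)
  A=0.2179, B=-0.3976, C=(l²−L²−A²−y'²−z²)/(2L)=-0.2992
  θ3 = atan2(B,A) + arccos(C/0.4534) = 1.2222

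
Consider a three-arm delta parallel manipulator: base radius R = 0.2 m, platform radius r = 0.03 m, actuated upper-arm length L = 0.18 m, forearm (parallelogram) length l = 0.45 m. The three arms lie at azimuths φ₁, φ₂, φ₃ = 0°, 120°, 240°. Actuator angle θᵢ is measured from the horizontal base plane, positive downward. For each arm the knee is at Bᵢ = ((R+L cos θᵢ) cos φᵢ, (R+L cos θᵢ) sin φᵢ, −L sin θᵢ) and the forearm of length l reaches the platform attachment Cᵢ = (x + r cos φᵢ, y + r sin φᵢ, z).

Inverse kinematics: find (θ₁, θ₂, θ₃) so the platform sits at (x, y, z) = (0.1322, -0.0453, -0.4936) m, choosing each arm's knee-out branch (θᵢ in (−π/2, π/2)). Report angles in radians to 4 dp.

θ₁ = 0.5233, θ₂ = 1.3962, θ₃ = 1.1345

rotate P by −φ1: (0.1322, -0.0453, -0.4936)
  A cos θ + B sin θ = C:  0.0378·cos θ + -0.4936·sin θ = -0.2139
  γ=atan2(-0.4936,0.0378)=-1.4944;  ψ=arccos(-0.4322)=2.0177;  θ1=γ+ψ≈0.5233
rotate P by −φ2: (-0.1053, -0.0918, -0.4936)
  A=0.2753, B=-0.4936, C=(l²−L²−A²−y'²−z²)/(2L)=-0.4383
  √(A²+B²)=0.5652;  θ2 = -1.0620+2.4582 ≈ 1.3962
arm 3 (φ=240.0°): x'=-0.0269, y'=0.1371
  A=0.1969, B=-0.4936, C=(l²−L²−A²−y'²−z²)/(2L)=-0.3642
  γ=atan2(-0.4936,0.1969)=-1.1913;  ψ=arccos(-0.6853)=2.3258;  θ3=γ+ψ≈1.1345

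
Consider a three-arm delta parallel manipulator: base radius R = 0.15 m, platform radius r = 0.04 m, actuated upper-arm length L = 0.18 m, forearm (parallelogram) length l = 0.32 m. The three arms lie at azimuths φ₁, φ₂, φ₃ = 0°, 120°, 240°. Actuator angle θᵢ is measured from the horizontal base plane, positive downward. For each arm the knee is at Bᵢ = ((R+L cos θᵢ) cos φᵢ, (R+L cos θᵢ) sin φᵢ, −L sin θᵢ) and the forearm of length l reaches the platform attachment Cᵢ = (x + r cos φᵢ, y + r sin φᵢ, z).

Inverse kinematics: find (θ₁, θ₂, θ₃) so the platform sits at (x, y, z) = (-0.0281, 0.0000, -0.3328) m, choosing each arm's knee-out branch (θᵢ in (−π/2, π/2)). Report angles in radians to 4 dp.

θ₁ = 0.8727, θ₂ = 0.6982, θ₃ = 0.6982

φ1=0.0° → target in arm frame (-0.0281, 0.0000)
  A cos θ + B sin θ = C:  0.1381·cos θ + -0.3328·sin θ = -0.1662
  √(A²+B²)=0.3603;  θ1 = -1.1775+2.0502 ≈ 0.8727
rotate P by −φ2: (0.0140, 0.0243, -0.3328)
  A cos θ + B sin θ = C:  0.0959·cos θ + -0.3328·sin θ = -0.1404
  √(A²+B²)=0.3464;  θ2 = -1.2901+1.9883 ≈ 0.6982
arm 3 (φ=240.0°): x'=0.0141, y'=-0.0243
  A=0.0959, B=-0.3328, C=(l²−L²−A²−y'²−z²)/(2L)=-0.1404
  √(A²+B²)=0.3464;  θ3 = -1.2901+1.9883 ≈ 0.6982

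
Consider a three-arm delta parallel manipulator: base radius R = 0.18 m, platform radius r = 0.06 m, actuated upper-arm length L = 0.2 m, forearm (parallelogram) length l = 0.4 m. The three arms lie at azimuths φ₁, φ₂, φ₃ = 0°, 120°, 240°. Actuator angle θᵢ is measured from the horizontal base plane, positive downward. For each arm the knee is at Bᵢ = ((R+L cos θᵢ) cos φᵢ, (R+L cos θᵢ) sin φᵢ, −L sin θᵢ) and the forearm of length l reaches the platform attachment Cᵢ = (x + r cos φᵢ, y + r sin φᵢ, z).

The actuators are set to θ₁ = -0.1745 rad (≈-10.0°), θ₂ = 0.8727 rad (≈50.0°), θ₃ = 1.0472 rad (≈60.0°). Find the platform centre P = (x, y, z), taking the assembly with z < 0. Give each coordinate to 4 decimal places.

(0.1784, 0.0314, -0.3392)

O1 = (0.3170·cos0.0°, 0.3170·sin0.0°, 0.0347) = (0.3170, 0.0000, 0.0347)
φ2=120.0°: virtual centre (-0.1243, 0.2153, -0.1532), radius l
φ3=240.0°: virtual centre (-0.1100, -0.1905, -0.1732), radius l
eliminate P² terms by subtracting sphere 1 from 2 and 3
linear system: -0.8825x+0.4305y = -0.0164−-0.3759z; -0.8539x+-0.3811y = -0.0233−-0.4159z
Cramer: x(z) = 0.0231-0.4578z;  y(z) = 0.0093-0.0654z
sphere 1 gives Az²+Bz+C=0 with A=1.2139, B=0.1984, C=-0.0724;  B²−4AC=0.3907;  roots -0.3392, 0.1758;  negative root z = -0.3392
x = 0.1784, y = 0.0314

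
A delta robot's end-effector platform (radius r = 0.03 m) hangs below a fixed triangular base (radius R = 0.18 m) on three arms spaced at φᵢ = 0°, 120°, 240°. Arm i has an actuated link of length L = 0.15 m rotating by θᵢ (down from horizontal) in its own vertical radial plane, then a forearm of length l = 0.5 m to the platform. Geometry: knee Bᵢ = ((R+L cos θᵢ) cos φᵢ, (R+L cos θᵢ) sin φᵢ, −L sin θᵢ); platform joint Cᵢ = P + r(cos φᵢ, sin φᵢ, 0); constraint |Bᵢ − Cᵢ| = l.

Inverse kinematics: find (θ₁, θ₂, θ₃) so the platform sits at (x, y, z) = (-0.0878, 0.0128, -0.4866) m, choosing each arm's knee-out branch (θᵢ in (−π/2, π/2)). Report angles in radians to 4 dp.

rotate P by −φ1: (-0.0878, 0.0128, -0.4866)
  A cos θ + B sin θ = C:  0.2378·cos θ + -0.4866·sin θ = -0.2200
  γ=atan2(-0.4866,0.2378)=-1.1162;  ψ=arccos(-0.4062)=1.9890;  θ1=γ+ψ≈0.8728
arm 2 (φ=120.0°): x'=0.0550, y'=0.0696
  e−x'=0.0950;  (l²−L²−(e−x')²−y'²−z²)/2L = -0.0772
  θ2 = atan2(B,A) + arccos(C/0.4958) = 0.3492
arm 3 (φ=240.0°): x'=0.0328, y'=-0.0824
  A cos θ + B sin θ = C:  0.1172·cos θ + -0.4866·sin θ = -0.0994
  √(A²+B²)=0.5005;  θ3 = -1.3345+1.7706 ≈ 0.4362

θ₁ = 0.8728, θ₂ = 0.3492, θ₃ = 0.4362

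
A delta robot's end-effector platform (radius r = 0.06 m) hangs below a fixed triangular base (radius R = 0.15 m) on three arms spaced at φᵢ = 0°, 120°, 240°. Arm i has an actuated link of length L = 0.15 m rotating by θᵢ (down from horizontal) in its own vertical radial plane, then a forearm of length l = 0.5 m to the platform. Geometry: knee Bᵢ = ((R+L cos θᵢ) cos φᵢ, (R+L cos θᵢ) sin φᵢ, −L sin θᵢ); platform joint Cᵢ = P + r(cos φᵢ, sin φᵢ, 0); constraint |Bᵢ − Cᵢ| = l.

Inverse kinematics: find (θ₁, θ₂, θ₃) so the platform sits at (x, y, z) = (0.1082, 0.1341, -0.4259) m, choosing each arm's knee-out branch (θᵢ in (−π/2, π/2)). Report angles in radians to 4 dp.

θ₁ = -0.2618, θ₂ = -0.0872, θ₃ = 0.6981

φ1=0.0° → target in arm frame (0.1082, 0.1341)
  A cos θ + B sin θ = C:  -0.0182·cos θ + -0.4259·sin θ = 0.0927
  θ1 = atan2(B,A) + arccos(C/0.4263) = -0.2618
rotate P by −φ2: (0.0620, -0.1608, -0.4259)
  e−x'=0.0280;  (l²−L²−(e−x')²−y'²−z²)/2L = 0.0650
  θ2 = atan2(B,A) + arccos(C/0.4268) = -0.0872
φ3=240.0° → target in arm frame (-0.1702, 0.0267)
  A=0.2602, B=-0.4259, C=(l²−L²−A²−y'²−z²)/(2L)=-0.0744
  √(A²+B²)=0.4991;  θ3 = -1.0223+1.7204 ≈ 0.6981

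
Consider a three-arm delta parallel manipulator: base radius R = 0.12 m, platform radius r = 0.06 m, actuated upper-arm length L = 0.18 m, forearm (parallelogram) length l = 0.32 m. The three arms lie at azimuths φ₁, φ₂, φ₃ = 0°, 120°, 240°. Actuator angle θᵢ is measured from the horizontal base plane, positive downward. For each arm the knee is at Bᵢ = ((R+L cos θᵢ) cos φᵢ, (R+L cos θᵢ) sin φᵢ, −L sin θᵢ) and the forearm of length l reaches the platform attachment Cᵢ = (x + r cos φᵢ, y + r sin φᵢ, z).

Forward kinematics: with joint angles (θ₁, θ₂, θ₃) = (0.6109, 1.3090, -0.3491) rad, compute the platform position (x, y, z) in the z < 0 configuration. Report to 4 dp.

(0.0098, -0.2158, -0.2327)

S1 = (0.2074·cos0.0°, 0.2074·sin0.0°, -0.1032) = (0.2074, 0.0000, -0.1032)
S2 = (0.1066·cos120.0°, 0.1066·sin120.0°, -0.1739) = (-0.0533, 0.0923, -0.1739)
arm 3 at φ=240.0°: e+L cos θ3 = 0.2291;  S3 = (-0.1146, -0.1984, 0.0616)
|S₂|²−|S₁|² = -0.0121;  |S₃|²−|S₁|² = 0.0026
plane₁₂: -0.5215x+0.1846y+-0.1412z = -0.0121
Cramer: x(z) = 0.0133+0.0147z;  y(z) = -0.0281+0.8066z
into |P−S₁|² = l²: 1.6509z² + 0.1555z + -0.0532 = 0;  Δ = 0.3758;  z = -0.2327 or 0.1386 → z<0 root = -0.2327
x = 0.0098, y = -0.2158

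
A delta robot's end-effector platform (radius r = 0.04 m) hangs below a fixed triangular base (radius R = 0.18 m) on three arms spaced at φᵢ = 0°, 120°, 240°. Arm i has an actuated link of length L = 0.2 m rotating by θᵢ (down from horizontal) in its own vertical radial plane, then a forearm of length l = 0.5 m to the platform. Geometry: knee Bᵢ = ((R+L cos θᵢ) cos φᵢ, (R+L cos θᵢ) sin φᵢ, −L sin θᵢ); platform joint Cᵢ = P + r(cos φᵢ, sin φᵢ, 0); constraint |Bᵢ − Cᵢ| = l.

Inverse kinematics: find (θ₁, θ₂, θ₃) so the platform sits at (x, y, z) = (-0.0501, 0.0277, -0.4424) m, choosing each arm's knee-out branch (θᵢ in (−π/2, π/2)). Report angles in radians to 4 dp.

θ₁ = 0.5236, θ₂ = 0.1744, θ₃ = 0.3491

rotate P by −φ1: (-0.0501, 0.0277, -0.4424)
  A cos θ + B sin θ = C:  0.1901·cos θ + -0.4424·sin θ = -0.0566
  γ=atan2(-0.4424,0.1901)=-1.1650;  ψ=arccos(-0.1175)=1.6885;  θ1=γ+ψ≈0.5236
φ2=120.0° → target in arm frame (0.0490, 0.0295)
  e−x'=0.0910;  (l²−L²−(e−x')²−y'²−z²)/2L = 0.0128
  θ2 = atan2(B,A) + arccos(C/0.4517) = 0.1744
arm 3 (φ=240.0°): x'=0.0011, y'=-0.0572
  A cos θ + B sin θ = C:  0.1389·cos θ + -0.4424·sin θ = -0.0207
  γ=atan2(-0.4424,0.1389)=-1.2665;  ψ=arccos(-0.0447)=1.6155;  θ3=γ+ψ≈0.3491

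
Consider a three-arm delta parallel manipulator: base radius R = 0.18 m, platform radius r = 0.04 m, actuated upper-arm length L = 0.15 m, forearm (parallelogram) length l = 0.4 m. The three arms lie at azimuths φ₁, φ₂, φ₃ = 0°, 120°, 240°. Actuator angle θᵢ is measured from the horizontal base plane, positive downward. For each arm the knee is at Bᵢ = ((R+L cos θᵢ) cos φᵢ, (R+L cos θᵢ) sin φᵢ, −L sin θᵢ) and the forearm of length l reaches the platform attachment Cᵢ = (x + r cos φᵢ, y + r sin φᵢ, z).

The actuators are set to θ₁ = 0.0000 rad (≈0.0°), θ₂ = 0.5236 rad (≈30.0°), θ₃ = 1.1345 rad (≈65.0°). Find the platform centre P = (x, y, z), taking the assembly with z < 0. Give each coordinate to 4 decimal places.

(0.1145, 0.0840, -0.3495)

arm 1 at φ=0.0°: e+L cos θ1 = 0.2900;  centre 1 = (0.2900, 0.0000, 0.0000)
centre 2 = (0.2699·cos120.0°, 0.2699·sin120.0°, -0.0750) = (-0.1350, 0.2337, -0.0750)
φ3=240.0°: virtual centre (-0.1017, -0.1761, -0.1359), radius l
|centre ₂|²−|centre ₁|² = -0.0056;  |centre ₃|²−|centre ₁|² = -0.0243
[-0.8499 0.4675 -0.1500]·P = -0.0056;  [-0.7834 -0.3523 -0.2719]·P = -0.0243
Cramer: x(z) = 0.0200-0.2703z;  y(z) = 0.0243-0.1706z
into |P−centre ₁|² = l²: 1.1022z² + 0.1377z + -0.0865 = 0;  Δ = 0.4004;  z = -0.3495 or 0.2246 → z<0 root = -0.3495
x = 0.1145, y = 0.0840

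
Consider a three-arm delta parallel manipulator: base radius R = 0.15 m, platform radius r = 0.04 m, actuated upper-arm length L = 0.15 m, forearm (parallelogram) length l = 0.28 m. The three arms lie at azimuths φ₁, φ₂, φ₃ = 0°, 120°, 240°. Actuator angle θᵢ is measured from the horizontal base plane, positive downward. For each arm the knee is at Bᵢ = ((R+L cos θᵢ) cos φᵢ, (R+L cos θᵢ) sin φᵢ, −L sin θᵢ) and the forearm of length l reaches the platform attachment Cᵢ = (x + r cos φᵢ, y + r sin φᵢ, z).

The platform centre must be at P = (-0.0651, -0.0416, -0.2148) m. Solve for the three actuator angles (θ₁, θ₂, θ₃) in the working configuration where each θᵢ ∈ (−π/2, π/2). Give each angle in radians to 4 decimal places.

θ₁ = 0.9596, θ₂ = 0.6108, θ₃ = 0.0870

φ1=0.0° → target in arm frame (-0.0651, -0.0416)
  e−x'=0.1751;  (l²−L²−(e−x')²−y'²−z²)/2L = -0.0754
  θ1 = atan2(B,A) + arccos(C/0.2771) = 0.9596
φ2=120.0° → target in arm frame (-0.0035, 0.0772)
  A=0.1135, B=-0.2148, C=(l²−L²−A²−y'²−z²)/(2L)=-0.0302
  θ2 = atan2(B,A) + arccos(C/0.2429) = 0.6108
arm 3 (φ=240.0°): x'=0.0686, y'=-0.0356
  A cos θ + B sin θ = C:  0.0414·cos θ + -0.2148·sin θ = 0.0226
  θ3 = atan2(B,A) + arccos(C/0.2188) = 0.0870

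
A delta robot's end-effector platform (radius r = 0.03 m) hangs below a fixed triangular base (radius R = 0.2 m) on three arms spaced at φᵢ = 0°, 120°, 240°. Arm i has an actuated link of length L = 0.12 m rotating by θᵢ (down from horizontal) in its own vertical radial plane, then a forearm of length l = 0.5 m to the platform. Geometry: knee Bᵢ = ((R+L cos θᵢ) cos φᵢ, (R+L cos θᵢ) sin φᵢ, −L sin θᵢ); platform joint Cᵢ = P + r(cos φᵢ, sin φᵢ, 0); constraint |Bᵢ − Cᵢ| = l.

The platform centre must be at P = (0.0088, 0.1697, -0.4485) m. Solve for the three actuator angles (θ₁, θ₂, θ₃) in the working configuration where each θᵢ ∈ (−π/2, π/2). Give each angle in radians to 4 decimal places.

arm 1 (φ=0.0°): x'=0.0088, y'=0.1697
  A=0.1612, B=-0.4485, C=(l²−L²−A²−y'²−z²)/(2L)=-0.0847
  γ=atan2(-0.4485,0.1612)=-1.2258;  ψ=arccos(-0.1778)=1.7495;  θ1=γ+ψ≈0.5238
arm 2 (φ=120.0°): x'=0.1426, y'=-0.0925
  A=0.0274, B=-0.4485, C=(l²−L²−A²−y'²−z²)/(2L)=0.1048
  θ2 = atan2(B,A) + arccos(C/0.4493) = -0.1742
rotate P by −φ3: (-0.1514, -0.0772, -0.4485)
  A=0.3214, B=-0.4485, C=(l²−L²−A²−y'²−z²)/(2L)=-0.3116
  √(A²+B²)=0.5517;  θ3 = -0.9491+2.1710 ≈ 1.2219

θ₁ = 0.5238, θ₂ = -0.1742, θ₃ = 1.2219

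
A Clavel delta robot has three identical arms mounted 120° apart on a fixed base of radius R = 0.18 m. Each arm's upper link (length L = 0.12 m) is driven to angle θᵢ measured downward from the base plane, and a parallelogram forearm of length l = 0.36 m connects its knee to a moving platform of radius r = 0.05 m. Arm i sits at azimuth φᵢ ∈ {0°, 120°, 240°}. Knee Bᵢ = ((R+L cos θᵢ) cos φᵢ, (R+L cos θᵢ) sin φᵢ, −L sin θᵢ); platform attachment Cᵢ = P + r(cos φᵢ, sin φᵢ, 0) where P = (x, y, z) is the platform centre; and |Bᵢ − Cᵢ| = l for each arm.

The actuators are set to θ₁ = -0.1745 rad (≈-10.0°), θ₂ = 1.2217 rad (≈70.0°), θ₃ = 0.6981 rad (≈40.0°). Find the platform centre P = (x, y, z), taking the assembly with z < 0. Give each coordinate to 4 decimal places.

(0.1279, -0.0617, -0.3128)

arm 1 at φ=0.0°: ρ1 = 0.2482;  S1 = (0.2482, 0.0000, 0.0208)
S2 = (0.1710·cos120.0°, 0.1710·sin120.0°, -0.1128) = (-0.0855, 0.1481, -0.1128)
φ3=240.0°: virtual centre (-0.1110, -0.1922, -0.0771), radius l
eliminate P² terms by subtracting sphere 1 from 2 and 3
plane₁₂: -0.6674x+0.2963y+-0.2672z = -0.0201
Cramer: x(z) = 0.0207-0.3425z;  y(z) = -0.0210+0.1303z
quadratic in z: (1.1343)z²+(0.1087)z+(-0.0770)=0, √Δ=0.6010 → z ∈ {-0.3128, 0.2170}; z = -0.3128 (taking z<0)
x = 0.1279, y = -0.0617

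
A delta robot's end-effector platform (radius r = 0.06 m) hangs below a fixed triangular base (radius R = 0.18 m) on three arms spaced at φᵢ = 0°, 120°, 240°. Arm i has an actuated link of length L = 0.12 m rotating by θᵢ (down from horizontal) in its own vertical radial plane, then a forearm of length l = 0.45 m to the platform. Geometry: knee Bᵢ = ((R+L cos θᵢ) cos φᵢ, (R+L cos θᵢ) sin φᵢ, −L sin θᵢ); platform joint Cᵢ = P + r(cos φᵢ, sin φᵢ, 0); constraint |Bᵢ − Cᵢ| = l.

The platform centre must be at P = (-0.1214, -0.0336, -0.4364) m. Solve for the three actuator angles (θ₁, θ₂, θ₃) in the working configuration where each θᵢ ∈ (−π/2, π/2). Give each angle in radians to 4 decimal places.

θ₁ = 1.0473, θ₂ = 0.4363, θ₃ = 0.1746

rotate P by −φ1: (-0.1214, -0.0336, -0.4364)
  A cos θ + B sin θ = C:  0.2414·cos θ + -0.4364·sin θ = -0.2573
  γ=atan2(-0.4364,0.2414)=-1.0655;  ψ=arccos(-0.5159)=2.1128;  θ1=γ+ψ≈1.0473
φ2=120.0° → target in arm frame (0.0316, 0.1219)
  A cos θ + B sin θ = C:  0.0884·cos θ + -0.4364·sin θ = -0.1043
  θ2 = atan2(B,A) + arccos(C/0.4453) = 0.4363
φ3=240.0° → target in arm frame (0.0898, -0.0883)
  e−x'=0.0302;  (l²−L²−(e−x')²−y'²−z²)/2L = -0.0461
  θ3 = atan2(B,A) + arccos(C/0.4374) = 0.1746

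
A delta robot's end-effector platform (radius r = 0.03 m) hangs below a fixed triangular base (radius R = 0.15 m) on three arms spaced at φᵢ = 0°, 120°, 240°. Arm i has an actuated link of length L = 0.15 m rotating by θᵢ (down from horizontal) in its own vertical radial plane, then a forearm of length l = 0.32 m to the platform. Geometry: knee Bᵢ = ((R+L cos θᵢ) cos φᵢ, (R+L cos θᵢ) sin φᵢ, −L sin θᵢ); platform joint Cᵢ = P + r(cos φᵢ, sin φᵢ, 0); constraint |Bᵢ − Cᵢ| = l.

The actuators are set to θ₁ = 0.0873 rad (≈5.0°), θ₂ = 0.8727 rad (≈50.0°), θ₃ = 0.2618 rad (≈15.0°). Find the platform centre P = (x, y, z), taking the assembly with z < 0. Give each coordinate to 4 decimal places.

(0.0513, -0.0606, -0.2392)

φ1=0.0°: virtual centre (0.2694, 0.0000, -0.0131), radius l
S2 = (0.2164·cos120.0°, 0.2164·sin120.0°, -0.1149) = (-0.1082, 0.1874, -0.1149)
arm 3 at φ=240.0°: (R−r)+L cos θ3 = 0.2649;  S3 = (-0.1324, -0.2294, -0.0388)
eliminate P² terms by subtracting sphere 1 from 2 and 3
[-0.7553 0.3748 -0.2037]·P = -0.0127;  [-0.8037 -0.4588 -0.0515]·P = -0.0011
Cramer: x(z) = 0.0096-0.1740z;  y(z) = -0.0145+0.1927z
sphere 1 gives Az²+Bz+C=0 with A=1.0674, B=0.1110, C=-0.0345;  B²−4AC=0.1597;  roots -0.2392, 0.1352;  negative root z = -0.2392
x = 0.0513, y = -0.0606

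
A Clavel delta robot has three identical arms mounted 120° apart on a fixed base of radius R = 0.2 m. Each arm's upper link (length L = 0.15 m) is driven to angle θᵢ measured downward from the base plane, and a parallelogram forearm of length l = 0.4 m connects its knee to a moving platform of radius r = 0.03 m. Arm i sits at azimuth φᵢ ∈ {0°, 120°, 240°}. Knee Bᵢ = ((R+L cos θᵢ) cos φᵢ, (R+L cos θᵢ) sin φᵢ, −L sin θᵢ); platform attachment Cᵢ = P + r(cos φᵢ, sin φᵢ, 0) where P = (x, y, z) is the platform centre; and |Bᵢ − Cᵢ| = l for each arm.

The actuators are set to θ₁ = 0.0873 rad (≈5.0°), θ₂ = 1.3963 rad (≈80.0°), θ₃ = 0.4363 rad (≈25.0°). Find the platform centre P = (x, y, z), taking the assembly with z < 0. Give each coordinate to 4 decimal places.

arm 1 at φ=0.0°: ρ1 = 0.3194;  centre 1 = (0.3194, 0.0000, -0.0131)
φ2=120.0°: virtual centre (-0.0980, 0.1698, -0.1477), radius l
arm 3 at φ=240.0°: ρ3 = 0.3059;  centre 3 = (-0.1530, -0.2650, -0.0634)
subtract pairs → two planes through P
plane₁₂: -0.8349x+0.3396y+-0.2693z = -0.0420
det = 0.7632;  x = 0.0312+-0.2317z,  y = -0.0469+0.2233z
into |P−centre ₁|² = l²: 1.1036z² + 0.1388z + -0.0745 = 0;  Δ = 0.3483;  z = -0.3303 or 0.2045 → z<0 root = -0.3303
x = 0.1077, y = -0.1207

(0.1077, -0.1207, -0.3303)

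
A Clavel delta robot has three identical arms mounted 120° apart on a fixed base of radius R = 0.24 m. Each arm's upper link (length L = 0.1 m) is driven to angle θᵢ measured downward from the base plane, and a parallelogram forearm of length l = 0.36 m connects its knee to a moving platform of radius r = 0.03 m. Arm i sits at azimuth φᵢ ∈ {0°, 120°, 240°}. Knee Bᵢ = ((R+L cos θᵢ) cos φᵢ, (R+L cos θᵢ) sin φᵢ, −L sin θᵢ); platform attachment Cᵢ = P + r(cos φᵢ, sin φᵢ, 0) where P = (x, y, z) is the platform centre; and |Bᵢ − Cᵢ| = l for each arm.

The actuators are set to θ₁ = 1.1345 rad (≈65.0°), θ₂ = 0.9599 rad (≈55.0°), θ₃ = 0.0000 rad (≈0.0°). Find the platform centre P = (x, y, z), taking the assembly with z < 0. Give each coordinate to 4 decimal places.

(-0.0509, -0.0608, -0.2750)

O1 = (0.2523·cos0.0°, 0.2523·sin0.0°, -0.0906) = (0.2523, 0.0000, -0.0906)
φ2=120.0°: virtual centre (-0.1337, 0.2315, -0.0819), radius l
arm 3 at φ=240.0°: (R−r)+L cos θ3 = 0.3100;  O3 = (-0.1550, -0.2685, 0.0000)
eliminate P² terms by subtracting sphere 1 from 2 and 3
linear system: -0.7719x+0.4631y = 0.0063−0.0174z; -0.8145x+-0.5369y = 0.0243−0.1813z
det = 0.7916;  x = -0.0185+0.1179z,  y = -0.0171+0.1588z
sphere 1 gives Az²+Bz+C=0 with A=1.0391, B=0.1120, C=-0.0478;  B²−4AC=0.2112;  roots -0.2750, 0.1672;  negative root z = -0.2750
x = -0.0509, y = -0.0608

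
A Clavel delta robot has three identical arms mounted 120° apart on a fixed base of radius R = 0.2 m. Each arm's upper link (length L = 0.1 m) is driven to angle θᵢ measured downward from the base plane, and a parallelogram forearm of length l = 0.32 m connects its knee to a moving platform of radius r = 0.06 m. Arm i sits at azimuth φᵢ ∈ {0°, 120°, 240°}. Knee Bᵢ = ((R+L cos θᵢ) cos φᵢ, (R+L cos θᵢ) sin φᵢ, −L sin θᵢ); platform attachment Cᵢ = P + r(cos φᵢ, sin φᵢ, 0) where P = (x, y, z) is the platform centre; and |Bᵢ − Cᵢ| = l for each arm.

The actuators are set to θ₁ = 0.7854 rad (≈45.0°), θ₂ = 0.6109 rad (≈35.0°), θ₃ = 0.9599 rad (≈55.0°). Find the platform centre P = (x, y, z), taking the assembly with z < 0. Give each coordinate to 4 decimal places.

φ1=0.0°: virtual centre (0.2107, 0.0000, -0.0707), radius l
centre 2 = (0.2219·cos120.0°, 0.2219·sin120.0°, -0.0574) = (-0.1110, 0.1922, -0.0574)
centre 3 = (0.1974·cos240.0°, 0.1974·sin240.0°, -0.0819) = (-0.0987, -0.1709, -0.0819)
subtract pairs → two planes through P
linear system: -0.6433x+0.3844y = 0.0031−0.0267z; -0.6188x+-0.3418y = -0.0037−-0.0224z
Cramer: x(z) = 0.0008+0.0011z;  y(z) = 0.0095-0.0676z
into |P−centre ₁|² = l²: 1.0046z² + 0.1397z + -0.0532 = 0;  Δ = 0.2335;  z = -0.3100 or 0.1710 → z<0 root = -0.3100
x = 0.0004, y = 0.0304

(0.0004, 0.0304, -0.3100)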